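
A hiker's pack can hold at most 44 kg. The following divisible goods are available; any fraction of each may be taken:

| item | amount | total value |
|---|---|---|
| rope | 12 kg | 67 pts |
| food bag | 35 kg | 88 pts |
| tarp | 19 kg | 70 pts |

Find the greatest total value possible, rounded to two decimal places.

169.69

Take in order of value per unit:
- rope (67/12 per unit): all 12 → value 67, running total 67.00
- tarp (70/19 per unit): all 19 → value 70, running total 137.00
- food bag (88/35 per unit): 13 of 35 → value 13×88/35 = 32.6857, running total 169.69
Total 169.69.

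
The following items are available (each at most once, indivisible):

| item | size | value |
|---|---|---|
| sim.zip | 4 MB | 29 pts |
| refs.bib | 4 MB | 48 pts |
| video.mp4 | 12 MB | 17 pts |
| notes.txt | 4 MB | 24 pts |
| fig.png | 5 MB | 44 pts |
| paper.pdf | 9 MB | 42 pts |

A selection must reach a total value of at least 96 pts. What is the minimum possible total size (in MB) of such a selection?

12

Subsets with value ≥ 96, sorted by total size:
- sim.zip+refs.bib+notes.txt: size 12, value 101
- sim.zip+refs.bib+fig.png: size 13, value 121
Minimum size: 12 MB.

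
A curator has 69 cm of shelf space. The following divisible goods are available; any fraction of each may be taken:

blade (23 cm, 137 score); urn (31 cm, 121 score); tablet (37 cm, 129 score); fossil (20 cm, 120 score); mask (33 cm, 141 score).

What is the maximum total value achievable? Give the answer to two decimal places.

Take in order of value per unit:
- fossil (120/20 per unit): all 20 → value 120, running total 120.00
- blade (137/23 per unit): all 23 → value 137, running total 257.00
- mask (141/33 per unit): 26 of 33 → value 26×141/33 = 111.0909, running total 368.09
Total 368.09.

368.09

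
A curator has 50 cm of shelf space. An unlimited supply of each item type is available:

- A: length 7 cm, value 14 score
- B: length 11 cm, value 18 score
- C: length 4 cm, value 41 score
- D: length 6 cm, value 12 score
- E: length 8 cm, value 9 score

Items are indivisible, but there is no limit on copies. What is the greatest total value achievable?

Best value-per-unit is C at 41/4, and filling with it alone uses length 12×4=48. No mix of the others beats 12×41 = 492.

492 score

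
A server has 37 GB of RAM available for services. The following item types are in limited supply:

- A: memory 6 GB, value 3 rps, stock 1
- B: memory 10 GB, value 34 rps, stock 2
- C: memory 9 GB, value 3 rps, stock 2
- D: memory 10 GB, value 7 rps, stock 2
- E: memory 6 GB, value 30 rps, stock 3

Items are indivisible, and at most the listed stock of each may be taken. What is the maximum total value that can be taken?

Best selections within memory 37 and stock limits:
- 2×B + 2×E: memory 32, value 128
- 1×A + 1×B + 3×E: memory 34, value 127
- 1×B + 1×C + 3×E: memory 37, value 127
- 1×B + 3×E: memory 28, value 124
Best: 128 rps.

128 rps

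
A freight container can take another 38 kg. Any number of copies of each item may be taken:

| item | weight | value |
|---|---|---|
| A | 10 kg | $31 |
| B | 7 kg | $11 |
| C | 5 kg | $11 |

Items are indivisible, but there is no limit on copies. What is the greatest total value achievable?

$104

Best value-per-unit is A at 31/10; filling with it alone gives 3×31 = 93.
Optimal mix: 3×A + 1×B → weight 37, value 104.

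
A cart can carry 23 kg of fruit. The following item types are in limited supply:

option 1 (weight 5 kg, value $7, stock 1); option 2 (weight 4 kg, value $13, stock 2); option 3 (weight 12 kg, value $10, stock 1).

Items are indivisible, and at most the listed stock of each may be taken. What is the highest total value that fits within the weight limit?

$36

Top feasible selections:
- 2×option 2 + 1×option 3: weight 20, value 36
- 1×option 1 + 2×option 2: weight 13, value 33
Best: $36.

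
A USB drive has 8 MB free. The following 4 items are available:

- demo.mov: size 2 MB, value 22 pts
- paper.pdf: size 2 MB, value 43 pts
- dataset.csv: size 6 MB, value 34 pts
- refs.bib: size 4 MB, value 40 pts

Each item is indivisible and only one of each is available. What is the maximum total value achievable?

Check high-value combinations within 8 MB:
- demo.mov+paper.pdf+refs.bib: size 2+2+4=8, value 22+43+40=105
- paper.pdf+refs.bib: size 2+4=6, value 43+40=83
- paper.pdf+dataset.csv: size 2+6=8, value 43+34=77
Best: 105 pts.

105 pts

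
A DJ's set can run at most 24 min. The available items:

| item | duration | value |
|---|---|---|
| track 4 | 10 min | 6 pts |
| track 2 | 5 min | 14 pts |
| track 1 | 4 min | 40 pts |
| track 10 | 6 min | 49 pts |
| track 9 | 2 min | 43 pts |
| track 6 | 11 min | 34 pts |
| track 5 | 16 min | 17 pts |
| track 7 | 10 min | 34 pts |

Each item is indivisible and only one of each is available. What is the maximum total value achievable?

Check high-value combinations within 24 min:
- track 1+track 10+track 9+track 7: duration 4+6+2+10=22, value 40+49+43+34=166
- track 1+track 10+track 9+track 6: duration 4+6+2+11=23, value 40+49+43+34=166
- track 2+track 1+track 10+track 9: duration 5+4+6+2=17, value 14+40+49+43=146
- track 2+track 10+track 9+track 7: duration 5+6+2+10=23, value 14+49+43+34=140
Best: 166 pts.

166 pts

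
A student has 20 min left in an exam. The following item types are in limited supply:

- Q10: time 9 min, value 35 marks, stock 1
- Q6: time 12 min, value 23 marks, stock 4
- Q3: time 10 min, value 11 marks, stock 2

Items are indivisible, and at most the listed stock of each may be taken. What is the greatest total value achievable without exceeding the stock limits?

Top feasible selections:
- 1×Q10 + 1×Q3: time 19, value 46
- 1×Q10: time 9, value 35
Best: 46 marks.

46 marks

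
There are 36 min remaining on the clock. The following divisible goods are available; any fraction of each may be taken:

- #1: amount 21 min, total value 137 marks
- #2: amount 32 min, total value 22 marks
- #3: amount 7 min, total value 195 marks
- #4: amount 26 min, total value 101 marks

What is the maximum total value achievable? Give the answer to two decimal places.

363.08

Take in order of value per unit:
- #3 (195/7 per unit): all 7 → value 195, running total 195.00
- #1 (137/21 per unit): all 21 → value 137, running total 332.00
- #4 (101/26 per unit): 8 of 26 → value 8×101/26 = 31.0769, running total 363.08
Total 363.08.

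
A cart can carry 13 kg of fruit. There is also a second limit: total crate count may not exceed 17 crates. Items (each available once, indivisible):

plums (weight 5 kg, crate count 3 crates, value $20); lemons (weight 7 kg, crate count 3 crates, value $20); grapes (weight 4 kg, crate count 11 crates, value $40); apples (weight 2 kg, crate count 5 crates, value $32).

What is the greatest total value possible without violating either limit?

$72

Feasible sets respecting both limits:
- grapes+apples: weight 6, crate count 16, value 72
- plums+grapes: weight 9, crate count 14, value 60
- lemons+grapes: weight 11, crate count 14, value 60
Best: $72.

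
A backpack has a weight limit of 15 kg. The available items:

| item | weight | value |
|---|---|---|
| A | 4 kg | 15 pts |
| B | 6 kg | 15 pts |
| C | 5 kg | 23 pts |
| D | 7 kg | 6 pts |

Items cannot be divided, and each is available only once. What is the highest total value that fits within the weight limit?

53 pts

This is a 0/1 knapsack; check combinations near the capacity.
- A+B+C: weight 4+6+5=15, value 15+15+23=53
- A+C: weight 4+5=9, value 15+23=38
- B+C: weight 6+5=11, value 15+23=38
- A+B: weight 4+6=10, value 15+15=30
- C+D: weight 5+7=12, value 23+6=29
Best: 53 pts.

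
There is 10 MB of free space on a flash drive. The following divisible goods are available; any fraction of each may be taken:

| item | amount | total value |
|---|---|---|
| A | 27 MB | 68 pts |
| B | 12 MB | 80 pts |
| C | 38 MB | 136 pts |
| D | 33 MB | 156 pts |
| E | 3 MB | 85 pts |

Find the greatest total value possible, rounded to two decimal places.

Take in order of value per unit:
- E (85/3 per unit): all 3 → value 85, running total 85.00
- B (80/12 per unit): 7 of 12 → value 7×80/12 = 46.6667, running total 131.67
Total 131.67.

131.67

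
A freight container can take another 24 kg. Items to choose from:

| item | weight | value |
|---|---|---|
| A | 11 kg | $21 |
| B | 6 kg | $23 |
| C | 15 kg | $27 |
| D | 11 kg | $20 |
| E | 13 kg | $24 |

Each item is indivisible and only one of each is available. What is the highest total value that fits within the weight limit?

$50

Check high-value combinations within 24 kg:
- B+C: weight 6+15=21, value 23+27=50
- B+E: weight 6+13=19, value 23+24=47
- A+E: weight 11+13=24, value 21+24=45
Best: $50.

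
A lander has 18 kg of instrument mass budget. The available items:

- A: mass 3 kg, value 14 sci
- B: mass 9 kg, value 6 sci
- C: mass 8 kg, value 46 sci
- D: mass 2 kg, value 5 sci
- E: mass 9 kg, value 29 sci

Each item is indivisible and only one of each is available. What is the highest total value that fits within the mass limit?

75 sci

Check high-value combinations within 18 kg:
- C+E: mass 8+9=17, value 46+29=75
- A+C+D: mass 3+8+2=13, value 14+46+5=65
- A+C: mass 3+8=11, value 14+46=60
- B+C: mass 9+8=17, value 6+46=52
Best: 75 sci.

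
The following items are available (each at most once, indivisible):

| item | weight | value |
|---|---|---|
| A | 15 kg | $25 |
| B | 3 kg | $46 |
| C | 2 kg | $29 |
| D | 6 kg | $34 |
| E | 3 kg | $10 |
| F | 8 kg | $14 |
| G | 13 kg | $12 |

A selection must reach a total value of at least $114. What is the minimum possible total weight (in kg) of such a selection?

14

Subsets with value ≥ 114, sorted by total weight:
- B+C+D+E: weight 14, value 119
- B+C+D+F: weight 19, value 123
- B+C+D+E+F: weight 22, value 133
Minimum weight: 14 kg.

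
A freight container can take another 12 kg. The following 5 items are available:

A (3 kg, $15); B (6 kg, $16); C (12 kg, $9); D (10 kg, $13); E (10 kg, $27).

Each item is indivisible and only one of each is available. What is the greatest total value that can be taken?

$31

This is a 0/1 knapsack; check combinations near the capacity.
- A+B: weight 3+6=9, value 15+16=31
- E: weight 10, value 27
- B: weight 6, value 16
Best: $31.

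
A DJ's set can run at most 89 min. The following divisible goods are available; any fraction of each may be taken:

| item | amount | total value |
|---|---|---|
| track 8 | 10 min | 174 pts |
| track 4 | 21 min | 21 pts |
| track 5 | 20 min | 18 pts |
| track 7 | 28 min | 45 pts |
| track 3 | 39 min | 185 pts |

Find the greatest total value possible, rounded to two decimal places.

Take in order of value per unit:
- track 8 (174/10 per unit): all 10 → value 174, running total 174.00
- track 3 (185/39 per unit): all 39 → value 185, running total 359.00
- track 7 (45/28 per unit): all 28 → value 45, running total 404.00
- track 4 (21/21 per unit): 12 of 21 → value 12×21/21 = 12.0000, running total 416.00
Total 416.00.

416.00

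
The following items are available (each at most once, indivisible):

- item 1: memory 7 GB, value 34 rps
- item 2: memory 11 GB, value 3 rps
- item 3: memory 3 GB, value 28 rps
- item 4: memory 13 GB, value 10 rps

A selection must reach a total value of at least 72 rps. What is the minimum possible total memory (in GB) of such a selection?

23

Subsets with value ≥ 72, sorted by total memory:
- item 1+item 3+item 4: memory 23, value 72
- item 1+item 2+item 3+item 4: memory 34, value 75
Minimum memory: 23 GB.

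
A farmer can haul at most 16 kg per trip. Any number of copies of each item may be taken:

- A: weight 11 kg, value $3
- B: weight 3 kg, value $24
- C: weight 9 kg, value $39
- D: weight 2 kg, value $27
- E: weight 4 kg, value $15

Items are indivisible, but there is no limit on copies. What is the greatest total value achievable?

$216

Best value-per-unit is D at 27/2, and filling with it alone uses weight 8×2=16. No mix of the others beats 8×27 = 216.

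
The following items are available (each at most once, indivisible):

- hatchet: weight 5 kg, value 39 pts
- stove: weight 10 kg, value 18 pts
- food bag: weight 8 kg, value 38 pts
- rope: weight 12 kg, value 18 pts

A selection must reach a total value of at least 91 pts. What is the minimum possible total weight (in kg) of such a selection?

23

Subsets with value ≥ 91, sorted by total weight:
- hatchet+stove+food bag: weight 23, value 95
- hatchet+food bag+rope: weight 25, value 95
- hatchet+stove+food bag+rope: weight 35, value 113
Minimum weight: 23 kg.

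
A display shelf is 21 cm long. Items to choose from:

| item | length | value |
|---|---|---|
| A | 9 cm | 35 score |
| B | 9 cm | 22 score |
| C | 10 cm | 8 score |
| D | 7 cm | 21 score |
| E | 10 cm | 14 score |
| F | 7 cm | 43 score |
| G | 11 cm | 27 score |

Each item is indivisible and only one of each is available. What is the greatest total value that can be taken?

Check high-value combinations within 21 cm:
- A+F: length 9+7=16, value 35+43=78
- F+G: length 7+11=18, value 43+27=70
- B+F: length 9+7=16, value 22+43=65
- D+F: length 7+7=14, value 21+43=64
Best: 78 score.

78 score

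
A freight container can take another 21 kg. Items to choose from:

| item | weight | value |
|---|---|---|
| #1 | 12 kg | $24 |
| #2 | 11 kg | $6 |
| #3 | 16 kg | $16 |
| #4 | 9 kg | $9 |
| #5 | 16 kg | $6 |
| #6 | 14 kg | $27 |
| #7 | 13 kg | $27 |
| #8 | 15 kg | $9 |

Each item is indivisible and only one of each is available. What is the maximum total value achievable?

$33

Check high-value combinations within 21 kg:
- #1+#4: weight 12+9=21, value 24+9=33
- #7: weight 13, value 27
- #6: weight 14, value 27
Best: $33.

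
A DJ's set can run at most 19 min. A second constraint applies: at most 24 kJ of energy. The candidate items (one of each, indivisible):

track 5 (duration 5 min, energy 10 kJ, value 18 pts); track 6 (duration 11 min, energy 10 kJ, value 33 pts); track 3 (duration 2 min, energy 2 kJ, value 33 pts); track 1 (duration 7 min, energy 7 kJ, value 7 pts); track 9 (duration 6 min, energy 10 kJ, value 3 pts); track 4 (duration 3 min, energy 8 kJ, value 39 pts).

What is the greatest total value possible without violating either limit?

Feasible sets respecting both limits:
- track 6+track 3+track 4: duration 16, energy 20, value 105
- track 5+track 3+track 4: duration 10, energy 20, value 90
- track 5+track 6+track 3: duration 18, energy 22, value 84
- track 3+track 1+track 4: duration 12, energy 17, value 79
Best: 105 pts.

105 pts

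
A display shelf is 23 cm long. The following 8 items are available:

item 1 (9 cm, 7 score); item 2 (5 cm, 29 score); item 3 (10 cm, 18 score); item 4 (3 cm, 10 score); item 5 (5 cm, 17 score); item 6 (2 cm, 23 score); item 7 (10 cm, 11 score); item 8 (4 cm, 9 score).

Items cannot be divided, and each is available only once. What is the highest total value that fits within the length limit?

Check high-value combinations within 23 cm:
- item 2+item 4+item 5+item 6+item 8: length 5+3+5+2+4=19, value 29+10+17+23+9=88
- item 2+item 3+item 5+item 6: length 5+10+5+2=22, value 29+18+17+23=87
- item 2+item 3+item 4+item 6: length 5+10+3+2=20, value 29+18+10+23=80
- item 2+item 5+item 6+item 7: length 5+5+2+10=22, value 29+17+23+11=80
- item 2+item 4+item 5+item 6: length 5+3+5+2=15, value 29+10+17+23=79
Best: 88 score.

88 score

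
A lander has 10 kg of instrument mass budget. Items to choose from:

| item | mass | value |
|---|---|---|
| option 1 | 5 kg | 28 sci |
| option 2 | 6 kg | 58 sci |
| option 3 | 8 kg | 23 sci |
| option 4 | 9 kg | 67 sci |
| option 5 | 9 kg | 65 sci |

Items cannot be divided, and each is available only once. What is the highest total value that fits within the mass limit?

Check high-value combinations within 10 kg:
- option 4: mass 9, value 67
- option 5: mass 9, value 65
- option 2: mass 6, value 58
- option 1: mass 5, value 28
- option 3: mass 8, value 23
Best: 67 sci.

67 sci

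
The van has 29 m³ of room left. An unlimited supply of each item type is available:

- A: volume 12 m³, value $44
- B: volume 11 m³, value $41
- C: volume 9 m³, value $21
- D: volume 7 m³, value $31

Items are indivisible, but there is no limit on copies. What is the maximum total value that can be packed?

Best value-per-unit is D at 31/7, and filling with it alone uses volume 4×7=28. No mix of the others beats 4×31 = 124.

$124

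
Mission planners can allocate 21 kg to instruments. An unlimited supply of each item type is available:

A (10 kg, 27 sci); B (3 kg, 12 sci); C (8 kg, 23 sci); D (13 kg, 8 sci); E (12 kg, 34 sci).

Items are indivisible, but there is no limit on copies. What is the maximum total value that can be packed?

84 sci

Best value-per-unit is B at 12/3, and filling with it alone uses mass 7×3=21. No mix of the others beats 7×12 = 84.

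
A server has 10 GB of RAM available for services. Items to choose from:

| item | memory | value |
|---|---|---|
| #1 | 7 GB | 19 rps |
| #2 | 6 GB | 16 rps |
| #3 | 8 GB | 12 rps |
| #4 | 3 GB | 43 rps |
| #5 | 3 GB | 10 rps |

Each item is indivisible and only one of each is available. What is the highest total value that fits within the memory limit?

62 rps

Check high-value combinations within 10 GB:
- #1+#4: memory 7+3=10, value 19+43=62
- #2+#4: memory 6+3=9, value 16+43=59
- #4+#5: memory 3+3=6, value 43+10=53
- #4: memory 3, value 43
Best: 62 rps.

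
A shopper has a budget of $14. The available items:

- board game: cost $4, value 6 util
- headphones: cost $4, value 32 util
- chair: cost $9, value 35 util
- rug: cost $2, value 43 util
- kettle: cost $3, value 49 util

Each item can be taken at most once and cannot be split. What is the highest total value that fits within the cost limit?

Check high-value combinations within $14:
- board game+headphones+rug+kettle: cost 4+4+2+3=13, value 6+32+43+49=130
- chair+rug+kettle: cost 9+2+3=14, value 35+43+49=127
- headphones+rug+kettle: cost 4+2+3=9, value 32+43+49=124
- board game+rug+kettle: cost 4+2+3=9, value 6+43+49=98
Best: 130 util.

130 util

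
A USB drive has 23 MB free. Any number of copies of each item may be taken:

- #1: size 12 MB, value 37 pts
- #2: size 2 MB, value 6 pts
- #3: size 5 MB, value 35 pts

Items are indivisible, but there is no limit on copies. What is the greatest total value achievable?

Best value-per-unit is #3 at 35/5; filling with it alone gives 4×35 = 140.
Optimal mix: 1×#2 + 4×#3 → size 22, value 146.

146 pts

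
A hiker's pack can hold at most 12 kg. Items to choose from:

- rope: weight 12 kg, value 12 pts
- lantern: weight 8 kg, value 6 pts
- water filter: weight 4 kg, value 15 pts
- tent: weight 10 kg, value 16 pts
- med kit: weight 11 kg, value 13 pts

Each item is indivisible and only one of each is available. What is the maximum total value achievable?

Check high-value combinations within 12 kg:
- lantern+water filter: weight 8+4=12, value 6+15=21
- tent: weight 10, value 16
- water filter: weight 4, value 15
- med kit: weight 11, value 13
Best: 21 pts.

21 pts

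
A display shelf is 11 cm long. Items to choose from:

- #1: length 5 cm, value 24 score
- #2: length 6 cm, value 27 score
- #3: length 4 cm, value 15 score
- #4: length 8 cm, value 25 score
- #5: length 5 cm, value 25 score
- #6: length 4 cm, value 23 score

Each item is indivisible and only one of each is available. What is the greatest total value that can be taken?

52 score

Check high-value combinations within 11 cm:
- #2+#5: length 6+5=11, value 27+25=52
- #1+#2: length 5+6=11, value 24+27=51
- #2+#6: length 6+4=10, value 27+23=50
- #1+#5: length 5+5=10, value 24+25=49
- #5+#6: length 5+4=9, value 25+23=48
Best: 52 score.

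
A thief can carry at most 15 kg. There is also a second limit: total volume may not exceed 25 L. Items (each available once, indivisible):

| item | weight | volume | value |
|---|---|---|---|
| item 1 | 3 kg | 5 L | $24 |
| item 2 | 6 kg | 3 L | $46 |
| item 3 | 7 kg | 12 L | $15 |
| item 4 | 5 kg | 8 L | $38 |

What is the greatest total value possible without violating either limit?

Feasible sets respecting both limits:
- item 1+item 2+item 4: weight 14, volume 16, value 108
- item 2+item 4: weight 11, volume 11, value 84
- item 1+item 3+item 4: weight 15, volume 25, value 77
Best: $108.

$108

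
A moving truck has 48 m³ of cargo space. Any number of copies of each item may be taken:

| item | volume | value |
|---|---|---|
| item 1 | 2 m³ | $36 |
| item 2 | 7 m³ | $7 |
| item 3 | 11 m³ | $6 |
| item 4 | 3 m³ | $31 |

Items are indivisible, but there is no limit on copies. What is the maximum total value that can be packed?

Best value-per-unit is item 1 at 36/2, and filling with it alone uses volume 24×2=48. No mix of the others beats 24×36 = 864.

$864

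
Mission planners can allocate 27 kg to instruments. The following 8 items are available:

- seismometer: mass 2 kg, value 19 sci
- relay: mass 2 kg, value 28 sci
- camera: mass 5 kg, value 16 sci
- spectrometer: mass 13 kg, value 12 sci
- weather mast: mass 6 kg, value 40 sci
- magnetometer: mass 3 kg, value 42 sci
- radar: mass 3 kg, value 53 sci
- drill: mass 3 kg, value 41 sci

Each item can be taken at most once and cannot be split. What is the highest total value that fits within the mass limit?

239 sci

Check high-value combinations within 27 kg:
- seismometer+relay+camera+weather mast+magnetometer+radar+drill: mass 2+2+5+6+3+3+3=24, value 19+28+16+40+42+53+41=239
- seismometer+relay+weather mast+magnetometer+radar+drill: mass 2+2+6+3+3+3=19, value 19+28+40+42+53+41=223
- relay+camera+weather mast+magnetometer+radar+drill: mass 2+5+6+3+3+3=22, value 28+16+40+42+53+41=220
Best: 239 sci.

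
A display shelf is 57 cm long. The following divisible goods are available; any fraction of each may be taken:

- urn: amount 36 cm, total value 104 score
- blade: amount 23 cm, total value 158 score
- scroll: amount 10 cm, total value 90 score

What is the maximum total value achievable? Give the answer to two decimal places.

Take in order of value per unit:
- scroll (90/10 per unit): all 10 → value 90, running total 90.00
- blade (158/23 per unit): all 23 → value 158, running total 248.00
- urn (104/36 per unit): 24 of 36 → value 24×104/36 = 69.3333, running total 317.33
Total 317.33.

317.33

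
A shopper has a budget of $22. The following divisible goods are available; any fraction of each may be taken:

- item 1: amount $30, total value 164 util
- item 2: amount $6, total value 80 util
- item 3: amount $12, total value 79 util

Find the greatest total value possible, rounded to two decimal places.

Take in order of value per unit:
- item 2 (80/6 per unit): all 6 → value 80, running total 80.00
- item 3 (79/12 per unit): all 12 → value 79, running total 159.00
- item 1 (164/30 per unit): 4 of 30 → value 4×164/30 = 21.8667, running total 180.87
Total 180.87.

180.87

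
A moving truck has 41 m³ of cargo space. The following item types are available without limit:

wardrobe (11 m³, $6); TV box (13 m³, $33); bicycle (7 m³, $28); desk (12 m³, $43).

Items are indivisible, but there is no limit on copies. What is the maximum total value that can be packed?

Best value-per-unit is bicycle at 28/7; filling with it alone gives 5×28 = 140.
Optimal mix: 4×bicycle + 1×desk → volume 40, value 155.

$155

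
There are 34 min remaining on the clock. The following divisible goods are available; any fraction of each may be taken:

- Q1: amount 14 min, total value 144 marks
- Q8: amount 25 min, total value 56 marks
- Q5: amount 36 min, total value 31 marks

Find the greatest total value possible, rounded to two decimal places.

188.80

Take in order of value per unit:
- Q1 (144/14 per unit): all 14 → value 144, running total 144.00
- Q8 (56/25 per unit): 20 of 25 → value 20×56/25 = 44.8000, running total 188.80
Total 188.80.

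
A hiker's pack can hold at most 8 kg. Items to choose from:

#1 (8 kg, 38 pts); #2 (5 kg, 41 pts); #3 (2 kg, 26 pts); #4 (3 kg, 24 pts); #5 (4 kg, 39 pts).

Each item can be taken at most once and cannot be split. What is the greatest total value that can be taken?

67 pts

Check high-value combinations within 8 kg:
- #2+#3: weight 5+2=7, value 41+26=67
- #3+#5: weight 2+4=6, value 26+39=65
- #2+#4: weight 5+3=8, value 41+24=65
- #4+#5: weight 3+4=7, value 24+39=63
Best: 67 pts.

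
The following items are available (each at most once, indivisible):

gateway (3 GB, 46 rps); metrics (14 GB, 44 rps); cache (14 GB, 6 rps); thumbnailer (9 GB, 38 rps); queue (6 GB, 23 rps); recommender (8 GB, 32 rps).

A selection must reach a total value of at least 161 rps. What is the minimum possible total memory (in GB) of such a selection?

40

Subsets with value ≥ 161, sorted by total memory:
- gateway+metrics+thumbnailer+queue+recommender: memory 40, value 183
- gateway+metrics+cache+thumbnailer+recommender: memory 48, value 166
Minimum memory: 40 GB.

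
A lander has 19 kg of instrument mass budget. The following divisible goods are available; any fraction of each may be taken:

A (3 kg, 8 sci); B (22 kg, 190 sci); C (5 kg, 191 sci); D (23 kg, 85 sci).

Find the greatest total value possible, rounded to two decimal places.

311.91

Take in order of value per unit:
- C (191/5 per unit): all 5 → value 191, running total 191.00
- B (190/22 per unit): 14 of 22 → value 14×190/22 = 120.9091, running total 311.91
Total 311.91.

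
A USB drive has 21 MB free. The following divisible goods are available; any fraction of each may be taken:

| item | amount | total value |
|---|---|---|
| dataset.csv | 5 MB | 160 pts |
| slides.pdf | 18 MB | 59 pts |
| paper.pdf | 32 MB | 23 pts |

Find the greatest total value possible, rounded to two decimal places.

212.44

Take in order of value per unit:
- dataset.csv (160/5 per unit): all 5 → value 160, running total 160.00
- slides.pdf (59/18 per unit): 16 of 18 → value 16×59/18 = 52.4444, running total 212.44
Total 212.44.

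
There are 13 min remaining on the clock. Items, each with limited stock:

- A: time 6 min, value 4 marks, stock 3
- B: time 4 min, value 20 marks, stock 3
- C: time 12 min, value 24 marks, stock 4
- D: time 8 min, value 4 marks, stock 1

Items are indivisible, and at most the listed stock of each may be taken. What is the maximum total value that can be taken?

Best selections within time 13 and stock limits:
- 3×B: time 12, value 60
- 2×B: time 8, value 40
- 1×A + 1×B: time 10, value 24
Best: 60 marks.

60 marks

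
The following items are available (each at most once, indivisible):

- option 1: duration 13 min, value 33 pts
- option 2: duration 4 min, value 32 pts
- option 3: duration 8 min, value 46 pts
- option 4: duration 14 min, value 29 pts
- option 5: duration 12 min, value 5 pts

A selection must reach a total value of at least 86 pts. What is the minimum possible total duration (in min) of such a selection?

25

Subsets with value ≥ 86, sorted by total duration:
- option 1+option 2+option 3: duration 25, value 111
- option 2+option 3+option 4: duration 26, value 107
Minimum duration: 25 min.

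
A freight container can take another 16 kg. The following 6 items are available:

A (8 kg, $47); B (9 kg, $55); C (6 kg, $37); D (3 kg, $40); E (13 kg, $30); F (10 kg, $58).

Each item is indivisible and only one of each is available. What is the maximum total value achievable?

Check high-value combinations within 16 kg:
- D+F: weight 3+10=13, value 40+58=98
- B+D: weight 9+3=12, value 55+40=95
- C+F: weight 6+10=16, value 37+58=95
- B+C: weight 9+6=15, value 55+37=92
- A+D: weight 8+3=11, value 47+40=87
Best: $98.

$98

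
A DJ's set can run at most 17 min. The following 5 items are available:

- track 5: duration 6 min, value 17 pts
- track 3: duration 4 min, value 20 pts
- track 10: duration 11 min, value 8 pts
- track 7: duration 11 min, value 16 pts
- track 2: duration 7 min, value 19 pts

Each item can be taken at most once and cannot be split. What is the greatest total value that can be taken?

56 pts

Check high-value combinations within 17 min:
- track 5+track 3+track 2: duration 6+4+7=17, value 17+20+19=56
- track 3+track 2: duration 4+7=11, value 20+19=39
- track 5+track 3: duration 6+4=10, value 17+20=37
Best: 56 pts.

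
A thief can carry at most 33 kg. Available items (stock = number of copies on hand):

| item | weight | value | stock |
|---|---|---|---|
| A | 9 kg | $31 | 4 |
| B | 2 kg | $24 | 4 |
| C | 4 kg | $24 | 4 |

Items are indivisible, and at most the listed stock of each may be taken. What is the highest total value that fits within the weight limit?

$223

Best selections within weight 33 and stock limits:
- 1×A + 4×B + 4×C: weight 33, value 223
- 1×A + 4×B + 3×C: weight 29, value 199
- 1×A + 3×B + 4×C: weight 31, value 199
Best: $223.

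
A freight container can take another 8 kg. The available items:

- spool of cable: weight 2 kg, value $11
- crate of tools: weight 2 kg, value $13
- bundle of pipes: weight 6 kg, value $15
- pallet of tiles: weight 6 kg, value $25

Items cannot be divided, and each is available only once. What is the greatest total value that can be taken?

$38

Check high-value combinations within 8 kg:
- crate of tools+pallet of tiles: weight 2+6=8, value 13+25=38
- spool of cable+pallet of tiles: weight 2+6=8, value 11+25=36
- crate of tools+bundle of pipes: weight 2+6=8, value 13+15=28
- spool of cable+bundle of pipes: weight 2+6=8, value 11+15=26
- pallet of tiles: weight 6, value 25
Best: $38.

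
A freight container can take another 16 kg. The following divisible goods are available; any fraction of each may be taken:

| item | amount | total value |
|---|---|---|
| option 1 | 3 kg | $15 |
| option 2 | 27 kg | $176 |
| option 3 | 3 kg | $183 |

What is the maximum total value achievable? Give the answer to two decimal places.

267.74

Take in order of value per unit:
- option 3 (183/3 per unit): all 3 → value 183, running total 183.00
- option 2 (176/27 per unit): 13 of 27 → value 13×176/27 = 84.7407, running total 267.74
Total 267.74.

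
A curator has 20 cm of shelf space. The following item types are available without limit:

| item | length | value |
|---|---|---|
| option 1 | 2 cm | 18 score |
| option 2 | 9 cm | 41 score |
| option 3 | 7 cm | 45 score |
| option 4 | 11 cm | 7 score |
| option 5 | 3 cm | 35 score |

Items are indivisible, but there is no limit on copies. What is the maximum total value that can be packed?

Best value-per-unit is option 5 at 35/3; filling with it alone gives 6×35 = 210.
Optimal mix: 1×option 1 + 6×option 5 → length 20, value 228.

228 score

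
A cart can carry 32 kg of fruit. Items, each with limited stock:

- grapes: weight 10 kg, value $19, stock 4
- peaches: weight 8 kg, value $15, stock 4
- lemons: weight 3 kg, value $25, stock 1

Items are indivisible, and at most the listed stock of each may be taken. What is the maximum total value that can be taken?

$78

Top feasible selections:
- 2×grapes + 1×peaches + 1×lemons: weight 31, value 78
- 1×grapes + 2×peaches + 1×lemons: weight 29, value 74
- 3×peaches + 1×lemons: weight 27, value 70
Best: $78.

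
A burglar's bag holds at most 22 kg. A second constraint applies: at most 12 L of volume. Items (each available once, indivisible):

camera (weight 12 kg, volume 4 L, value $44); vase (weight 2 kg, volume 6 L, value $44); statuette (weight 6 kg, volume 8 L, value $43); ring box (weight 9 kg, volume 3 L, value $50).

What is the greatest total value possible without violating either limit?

$94

Feasible sets respecting both limits:
- camera+ring box: weight 21, volume 7, value 94
- vase+ring box: weight 11, volume 9, value 94
- statuette+ring box: weight 15, volume 11, value 93
- camera+vase: weight 14, volume 10, value 88
Best: $94.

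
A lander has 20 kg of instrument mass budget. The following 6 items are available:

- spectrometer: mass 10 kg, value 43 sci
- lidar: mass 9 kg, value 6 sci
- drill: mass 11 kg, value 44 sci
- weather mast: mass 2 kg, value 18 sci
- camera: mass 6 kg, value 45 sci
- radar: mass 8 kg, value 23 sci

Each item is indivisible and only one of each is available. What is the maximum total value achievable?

107 sci

Check high-value combinations within 20 kg:
- drill+weather mast+camera: mass 11+2+6=19, value 44+18+45=107
- spectrometer+weather mast+camera: mass 10+2+6=18, value 43+18+45=106
- drill+camera: mass 11+6=17, value 44+45=89
- spectrometer+camera: mass 10+6=16, value 43+45=88
Best: 107 sci.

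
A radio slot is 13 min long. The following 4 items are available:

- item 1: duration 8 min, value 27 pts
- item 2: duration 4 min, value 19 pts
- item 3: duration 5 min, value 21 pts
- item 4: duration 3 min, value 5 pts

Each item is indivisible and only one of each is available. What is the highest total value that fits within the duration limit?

48 pts

This is a 0/1 knapsack; check combinations near the capacity.
- item 1+item 3: duration 8+5=13, value 27+21=48
- item 1+item 2: duration 8+4=12, value 27+19=46
- item 2+item 3+item 4: duration 4+5+3=12, value 19+21+5=45
- item 2+item 3: duration 4+5=9, value 19+21=40
- item 1+item 4: duration 8+3=11, value 27+5=32
Best: 48 pts.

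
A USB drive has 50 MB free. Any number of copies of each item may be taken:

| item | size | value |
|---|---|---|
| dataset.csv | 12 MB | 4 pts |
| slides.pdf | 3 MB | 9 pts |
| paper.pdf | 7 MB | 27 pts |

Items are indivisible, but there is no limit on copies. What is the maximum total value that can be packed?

Best value-per-unit is paper.pdf at 27/7, and filling with it alone uses size 7×7=49. No mix of the others beats 7×27 = 189.

189 pts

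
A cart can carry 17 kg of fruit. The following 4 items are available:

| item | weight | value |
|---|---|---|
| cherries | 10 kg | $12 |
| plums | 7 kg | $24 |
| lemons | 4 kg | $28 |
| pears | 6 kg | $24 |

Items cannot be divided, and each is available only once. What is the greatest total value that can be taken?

$76

Check high-value combinations within 17 kg:
- plums+lemons+pears: weight 7+4+6=17, value 24+28+24=76
- lemons+pears: weight 4+6=10, value 28+24=52
- plums+lemons: weight 7+4=11, value 24+28=52
- plums+pears: weight 7+6=13, value 24+24=48
Best: $76.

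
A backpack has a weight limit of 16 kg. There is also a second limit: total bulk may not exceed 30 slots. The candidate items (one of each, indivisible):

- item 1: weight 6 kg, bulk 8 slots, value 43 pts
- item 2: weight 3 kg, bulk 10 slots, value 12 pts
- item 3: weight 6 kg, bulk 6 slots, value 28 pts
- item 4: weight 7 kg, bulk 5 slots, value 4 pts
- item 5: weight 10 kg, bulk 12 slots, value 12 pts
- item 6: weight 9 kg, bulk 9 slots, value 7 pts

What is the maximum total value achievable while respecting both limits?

Feasible sets respecting both limits:
- item 1+item 2+item 3: weight 15, bulk 24, value 83
- item 1+item 3: weight 12, bulk 14, value 71
- item 1+item 2+item 4: weight 16, bulk 23, value 59
- item 1+item 2: weight 9, bulk 18, value 55
Best: 83 pts.

83 pts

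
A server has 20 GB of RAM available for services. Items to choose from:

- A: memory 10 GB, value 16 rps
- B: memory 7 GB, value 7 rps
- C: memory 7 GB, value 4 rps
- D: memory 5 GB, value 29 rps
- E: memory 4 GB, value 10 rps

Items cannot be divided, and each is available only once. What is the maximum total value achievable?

Check high-value combinations within 20 GB:
- A+D+E: memory 10+5+4=19, value 16+29+10=55
- B+D+E: memory 7+5+4=16, value 7+29+10=46
- A+D: memory 10+5=15, value 16+29=45
Best: 55 rps.

55 rps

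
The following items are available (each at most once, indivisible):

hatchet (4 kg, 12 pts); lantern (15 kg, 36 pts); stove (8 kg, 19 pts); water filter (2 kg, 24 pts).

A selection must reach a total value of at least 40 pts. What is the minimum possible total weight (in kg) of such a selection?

Subsets with value ≥ 40, sorted by total weight:
- stove+water filter: weight 10, value 43
- hatchet+stove+water filter: weight 14, value 55
- lantern+water filter: weight 17, value 60
Minimum weight: 10 kg.

10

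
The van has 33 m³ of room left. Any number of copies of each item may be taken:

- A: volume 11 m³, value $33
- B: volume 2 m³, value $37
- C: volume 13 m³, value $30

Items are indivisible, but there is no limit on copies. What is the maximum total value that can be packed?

Best value-per-unit is B at 37/2, and filling with it alone uses volume 16×2=32. No mix of the others beats 16×37 = 592.

$592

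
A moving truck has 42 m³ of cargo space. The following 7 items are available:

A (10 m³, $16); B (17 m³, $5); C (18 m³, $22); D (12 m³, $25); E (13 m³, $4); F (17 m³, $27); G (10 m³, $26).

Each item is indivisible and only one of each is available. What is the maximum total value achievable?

Check high-value combinations within 42 m³:
- D+F+G: volume 12+17+10=39, value 25+27+26=78
- C+D+G: volume 18+12+10=40, value 22+25+26=73
- A+F+G: volume 10+17+10=37, value 16+27+26=69
- A+D+F: volume 10+12+17=39, value 16+25+27=68
Best: $78.

$78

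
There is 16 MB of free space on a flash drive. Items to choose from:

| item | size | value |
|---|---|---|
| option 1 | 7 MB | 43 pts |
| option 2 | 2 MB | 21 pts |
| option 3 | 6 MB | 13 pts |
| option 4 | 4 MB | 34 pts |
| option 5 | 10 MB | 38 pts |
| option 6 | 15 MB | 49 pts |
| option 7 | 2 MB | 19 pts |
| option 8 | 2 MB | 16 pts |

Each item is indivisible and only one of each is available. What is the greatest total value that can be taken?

117 pts

Check high-value combinations within 16 MB:
- option 1+option 2+option 4+option 7: size 7+2+4+2=15, value 43+21+34+19=117
- option 1+option 2+option 4+option 8: size 7+2+4+2=15, value 43+21+34+16=114
- option 1+option 4+option 7+option 8: size 7+4+2+2=15, value 43+34+19+16=112
- option 2+option 3+option 4+option 7+option 8: size 2+6+4+2+2=16, value 21+13+34+19+16=103
Best: 117 pts.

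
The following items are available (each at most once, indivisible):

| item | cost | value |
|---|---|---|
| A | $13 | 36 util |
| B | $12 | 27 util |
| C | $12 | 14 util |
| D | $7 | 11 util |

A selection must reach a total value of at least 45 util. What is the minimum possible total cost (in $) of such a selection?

Subsets with value ≥ 45, sorted by total cost:
- A+D: cost 20, value 47
- A+B: cost 25, value 63
Minimum cost: 20 $.

20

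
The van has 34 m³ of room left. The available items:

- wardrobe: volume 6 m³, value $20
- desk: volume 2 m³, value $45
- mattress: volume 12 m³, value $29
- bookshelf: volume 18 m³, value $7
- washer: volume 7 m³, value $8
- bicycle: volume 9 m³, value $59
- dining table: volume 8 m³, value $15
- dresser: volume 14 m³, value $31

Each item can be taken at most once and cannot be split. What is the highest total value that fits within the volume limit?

$155

This is a 0/1 knapsack; check combinations near the capacity.
- wardrobe+desk+bicycle+dresser: volume 6+2+9+14=31, value 20+45+59+31=155
- wardrobe+desk+mattress+bicycle: volume 6+2+12+9=29, value 20+45+29+59=153
- desk+bicycle+dining table+dresser: volume 2+9+8+14=33, value 45+59+15+31=150
Best: $155.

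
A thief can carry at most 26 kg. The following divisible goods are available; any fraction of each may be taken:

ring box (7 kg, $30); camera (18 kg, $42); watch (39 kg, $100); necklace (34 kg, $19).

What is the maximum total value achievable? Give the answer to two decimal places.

78.72

Take in order of value per unit:
- ring box (30/7 per unit): all 7 → value 30, running total 30.00
- watch (100/39 per unit): 19 of 39 → value 19×100/39 = 48.7179, running total 78.72
Total 78.72.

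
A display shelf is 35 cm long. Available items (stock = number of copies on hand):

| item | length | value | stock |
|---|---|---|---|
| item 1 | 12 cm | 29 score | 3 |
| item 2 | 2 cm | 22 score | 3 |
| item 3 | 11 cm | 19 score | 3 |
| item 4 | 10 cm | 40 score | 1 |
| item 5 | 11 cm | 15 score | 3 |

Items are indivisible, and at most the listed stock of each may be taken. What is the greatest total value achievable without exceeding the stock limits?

135 score

Best selections within length 35 and stock limits:
- 1×item 1 + 3×item 2 + 1×item 4: length 28, value 135
- 3×item 2 + 1×item 3 + 1×item 4: length 27, value 125
- 2×item 1 + 3×item 2: length 30, value 124
Best: 135 score.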